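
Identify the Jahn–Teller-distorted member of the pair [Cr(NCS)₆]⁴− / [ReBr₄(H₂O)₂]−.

[Cr(NCS)₆]⁴−

[Cr(NCS)₆]⁴−: Summing ligand charges against the −4 overall charge gives an oxidation state of +2 for chromium. Chromium is a group-6 element; Cr(II) is therefore d⁴. Isothiocyanate is a weak-field ligand for a first-row metal, so the complex is high-spin. The t₂g³e_g¹ (high-spin) configuration has an unevenly filled e_g set; the Jahn–Teller theorem predicts a tetragonal distortion (typically axial elongation) to lift the degeneracy.
[ReBr₄(H₂O)₂]−: Ligand charges: each bromide is −1; water is neutral. With an overall charge of −1 the rhenium centre must be in the +3 oxidation state. Group 7 minus oxidation state 3 gives a d⁴ configuration. A 5d ion has a large Δₒ and is invariably low-spin. The d⁴ configuration leaves the e_g set evenly filled (or empty) — no strong Jahn–Teller driving force.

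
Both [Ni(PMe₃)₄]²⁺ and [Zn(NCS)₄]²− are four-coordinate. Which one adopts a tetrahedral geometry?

[Zn(NCS)₄]²−

For [Ni(PMe₃)₄]²⁺: Ligand charges: trimethylphosphine is neutral. With an overall charge of +2 the nickel centre must be in the +2 oxidation state. Nickel is a group-10 element; Ni(II) is therefore d⁸. Trimethylphosphine is a strong-field ligand (high in the spectrochemical series). A 3d d⁸ ion with strong-field ligands gains enough CFSE to favour square planar over tetrahedral. → square planar.
For [Zn(NCS)₄]²−: Each isothiocyanate is −1; balancing the −2 overall charge requires Zn(II). Group 12 minus oxidation state 2 gives a d¹⁰ configuration. A d¹⁰ ion has no crystal-field stabilisation preference between square planar and tetrahedral, so four ligands adopt the sterically favoured tetrahedral geometry. → tetrahedral.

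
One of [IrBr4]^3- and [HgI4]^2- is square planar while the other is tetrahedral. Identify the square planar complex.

For [IrBr4]^3-: Summing ligand charges against the −3 overall charge gives an oxidation state of +1 for iridium. Group 9 minus oxidation state 1 gives a d⁸ configuration. A 5d d⁸ ion has a large crystal-field splitting; square planar leaves the high-energy d_{x²−y²} orbital empty and maximises CFSE. → square planar.
For [HgI4]^2-: Summing ligand charges against the −2 overall charge gives an oxidation state of +2 for mercury. Mercury is a group-12 element; Hg(II) is therefore d¹⁰. A d¹⁰ ion has no crystal-field stabilisation preference between square planar and tetrahedral, so four ligands adopt the sterically favoured tetrahedral geometry. → tetrahedral.

[IrBr4]^3-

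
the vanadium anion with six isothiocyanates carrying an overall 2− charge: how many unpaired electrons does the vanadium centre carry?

Summing ligand charges against the −2 overall charge gives an oxidation state of +4 for vanadium.
V sits in group 5, so the d-electron count is 5 − 4 = 1.
In an octahedral field the d¹ configuration is t₂g¹e_g⁰ (only one arrangement possible), giving 1 unpaired electron.

1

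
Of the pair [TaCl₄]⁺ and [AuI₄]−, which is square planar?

For [TaCl₄]⁺: Each chloride is −1; balancing the +1 overall charge requires Ta(V). Group 5 minus oxidation state 5 gives a d⁰ configuration. A d⁰ ion has no crystal-field stabilisation preference between square planar and tetrahedral, so four ligands adopt the sterically favoured tetrahedral geometry. → tetrahedral.
For [AuI₄]−: Ligand charges: each iodide is −1. With an overall charge of −1 the gold centre must be in the +3 oxidation state. Gold is a group-11 element; Au(III) is therefore d⁸. A 5d d⁸ ion has a large crystal-field splitting; square planar leaves the high-energy d_{x²−y²} orbital empty and maximises CFSE. → square planar.

[AuI₄]−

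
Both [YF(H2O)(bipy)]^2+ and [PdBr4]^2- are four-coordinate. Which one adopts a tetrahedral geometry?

For [YF(H2O)(bipy)]^2+: Each fluoride is −1; water is neutral; 2,2′-bipyridine is neutral; balancing the +2 overall charge requires Y(III). Y sits in group 3, so the d-electron count is 3 − 3 = 0. A d⁰ ion has no crystal-field stabilisation preference between square planar and tetrahedral, so four ligands adopt the sterically favoured tetrahedral geometry. → tetrahedral.
For [PdBr4]^2-: Summing ligand charges against the −2 overall charge gives an oxidation state of +2 for palladium. Group 10 minus oxidation state 2 gives a d⁸ configuration. A 4d d⁸ ion has a large crystal-field splitting; square planar leaves the high-energy d_{x²−y²} orbital empty and maximises CFSE. → square planar.

[YF(H2O)(bipy)]^2+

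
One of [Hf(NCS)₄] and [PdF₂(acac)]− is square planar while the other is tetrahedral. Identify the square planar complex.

For [Hf(NCS)₄]: Ligand charges: each isothiocyanate is −1. With an overall charge of 0 the hafnium centre must be in the +4 oxidation state. Hafnium is a group-4 element; Hf(IV) is therefore d⁰. A d⁰ ion has no crystal-field stabilisation preference between square planar and tetrahedral, so four ligands adopt the sterically favoured tetrahedral geometry. → tetrahedral.
For [PdF₂(acac)]−: Summing ligand charges against the −1 overall charge gives an oxidation state of +2 for palladium. Pd sits in group 10, so the d-electron count is 10 − 2 = 8. A 4d d⁸ ion has a large crystal-field splitting; square planar leaves the high-energy d_{x²−y²} orbital empty and maximises CFSE. → square planar.

[PdF₂(acac)]−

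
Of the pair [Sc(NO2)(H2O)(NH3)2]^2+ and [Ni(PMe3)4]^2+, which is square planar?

[Ni(PMe3)4]^2+

For [Sc(NO2)(H2O)(NH3)2]^2+: Each nitro (N-bound nitrite) is −1; water is neutral; ammonia is neutral; balancing the +2 overall charge requires Sc(III). Group 3 minus oxidation state 3 gives a d⁰ configuration. A d⁰ ion has no crystal-field stabilisation preference between square planar and tetrahedral, so four ligands adopt the sterically favoured tetrahedral geometry. → tetrahedral.
For [Ni(PMe3)4]^2+: Trimethylphosphine is neutral; balancing the +2 overall charge requires Ni(II). Ni sits in group 10, so the d-electron count is 10 − 2 = 8. Trimethylphosphine is a strong-field ligand (high in the spectrochemical series). A 3d d⁸ ion with strong-field ligands gains enough CFSE to favour square planar over tetrahedral. → square planar.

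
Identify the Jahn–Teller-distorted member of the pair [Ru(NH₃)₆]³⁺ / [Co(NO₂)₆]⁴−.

[Ru(NH₃)₆]³⁺: Ligand charges: ammonia is neutral. With an overall charge of +3 the ruthenium centre must be in the +3 oxidation state. Ruthenium is a group-8 element; Ru(III) is therefore d⁵. A 4d ion has a large Δₒ and is invariably low-spin. The d⁵ configuration leaves the e_g set evenly filled (or empty) — no strong Jahn–Teller driving force.
[Co(NO₂)₆]⁴−: Summing ligand charges against the −4 overall charge gives an oxidation state of +2 for cobalt. Group 9 minus oxidation state 2 gives a d⁷ configuration. Nitro (N-bound nitrite) is a strong-field ligand (high in the spectrochemical series) for a first-row metal, so the complex is low-spin. The t₂g⁶e_g¹ (low-spin) configuration has an unevenly filled e_g set; the Jahn–Teller theorem predicts a tetragonal distortion (typically axial elongation) to lift the degeneracy.

[Co(NO₂)₆]⁴−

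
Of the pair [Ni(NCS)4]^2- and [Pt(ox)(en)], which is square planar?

[Pt(ox)(en)]

For [Ni(NCS)4]^2-: Each isothiocyanate is −1; balancing the −2 overall charge requires Ni(II). Ni sits in group 10, so the d-electron count is 10 − 2 = 8. Isothiocyanate is a weak-field ligand. With weak-field ligands the CFSE gain from square planar is small, so a 3d d⁸ ion takes the sterically preferred tetrahedral geometry. → tetrahedral.
For [Pt(ox)(en)]: Summing ligand charges against the 0 overall charge gives an oxidation state of +2 for platinum. Group 10 minus oxidation state 2 gives a d⁸ configuration. A 5d d⁸ ion has a large crystal-field splitting; square planar leaves the high-energy d_{x²−y²} orbital empty and maximises CFSE. → square planar.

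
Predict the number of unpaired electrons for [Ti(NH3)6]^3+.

1 unpaired electron

Summing ligand charges against the +3 overall charge gives an oxidation state of +3 for titanium.
Titanium is a group-4 element; Ti(III) is therefore d¹.
In an octahedral field the d¹ configuration is t₂g¹e_g⁰ (only one arrangement possible), giving 1 unpaired electron.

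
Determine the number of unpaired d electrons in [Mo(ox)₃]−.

Summing ligand charges against the −1 overall charge gives an oxidation state of +5 for molybdenum.
Group 6 minus oxidation state 5 gives a d¹ configuration.
Counting donor atoms: 3×oxalate (bidentate) → 6 donors. Coordination number = 6.
In an octahedral field the d¹ configuration is t₂g¹e_g⁰ (only one arrangement possible), giving 1 unpaired electron.

1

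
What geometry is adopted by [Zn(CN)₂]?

Each cyanide is −1; balancing the 0 overall charge requires Zn(II).
Zn sits in group 12, so the d-electron count is 12 − 2 = 10.
Coordination number: 2.
A d¹⁰ ion with only two ligands adopts a linear arrangement (sp hybridisation; no CFSE preference).

linear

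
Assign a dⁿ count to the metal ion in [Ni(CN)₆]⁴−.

d8

Summing ligand charges against the −4 overall charge gives an oxidation state of +2 for nickel.
Group 10 minus oxidation state 2 gives a d⁸ configuration.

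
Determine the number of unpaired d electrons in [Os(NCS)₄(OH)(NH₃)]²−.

Summing ligand charges against the −2 overall charge gives an oxidation state of +3 for osmium.
Os sits in group 8, so the d-electron count is 8 − 3 = 5.
The spin state decides the count: a 5d ion has a large Δₒ and is invariably low-spin.
An octahedral low-spin d⁵ ion is t₂g⁵e_g⁰, giving 1 unpaired electron.

1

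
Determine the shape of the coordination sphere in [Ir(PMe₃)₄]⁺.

Ligand charges: trimethylphosphine is neutral. With an overall charge of +1 the iridium centre must be in the +1 oxidation state.
Iridium is a group-9 element; Ir(I) is therefore d⁸.
With 4 monodentate ligands the coordination number is 4.
A 5d d⁸ ion has a large crystal-field splitting; square planar leaves the high-energy d_{x²−y²} orbital empty and maximises CFSE.

square planar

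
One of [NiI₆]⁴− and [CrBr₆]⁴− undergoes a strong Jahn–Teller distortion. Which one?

[CrBr₆]⁴−

[NiI₆]⁴−: Ligand charges: each iodide is −1. With an overall charge of −4 the nickel centre must be in the +2 oxidation state. Nickel is a group-10 element; Ni(II) is therefore d⁸. The d⁸ configuration leaves the e_g set evenly filled (or empty) — no strong Jahn–Teller driving force.
[CrBr₆]⁴−: Each bromide is −1; balancing the −4 overall charge requires Cr(II). Chromium is a group-6 element; Cr(II) is therefore d⁴. Bromide is a weak-field ligand for a first-row metal, so the complex is high-spin. The t₂g³e_g¹ (high-spin) configuration has an unevenly filled e_g set; the Jahn–Teller theorem predicts a tetragonal distortion (typically axial elongation) to lift the degeneracy.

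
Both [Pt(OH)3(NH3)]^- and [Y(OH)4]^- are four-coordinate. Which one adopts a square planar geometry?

For [Pt(OH)3(NH3)]^-: Each hydroxide is −1; ammonia is neutral; balancing the −1 overall charge requires Pt(II). Platinum is a group-10 element; Pt(II) is therefore d⁸. A 5d d⁸ ion has a large crystal-field splitting; square planar leaves the high-energy d_{x²−y²} orbital empty and maximises CFSE. → square planar.
For [Y(OH)4]^-: Each hydroxide is −1; balancing the −1 overall charge requires Y(III). Y sits in group 3, so the d-electron count is 3 − 3 = 0. A d⁰ ion has no crystal-field stabilisation preference between square planar and tetrahedral, so four ligands adopt the sterically favoured tetrahedral geometry. → tetrahedral.

[Pt(OH)3(NH3)]^-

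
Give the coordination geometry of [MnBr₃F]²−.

tetrahedral

Summing ligand charges against the −2 overall charge gives an oxidation state of +2 for manganese.
Group 7 minus oxidation state 2 gives a d⁵ configuration.
Coordination number: 4.
Bromide and fluoride are weak-field ligands.
A high-spin d⁵ ion has zero CFSE in either geometry, so four ligands adopt the sterically favoured tetrahedral geometry.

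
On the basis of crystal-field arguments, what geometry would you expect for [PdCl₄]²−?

square planar

Summing ligand charges against the −2 overall charge gives an oxidation state of +2 for palladium.
Palladium is a group-10 element; Pd(II) is therefore d⁸.
With 4 monodentate ligands the coordination number is 4.
A 4d d⁸ ion has a large crystal-field splitting; square planar leaves the high-energy d_{x²−y²} orbital empty and maximises CFSE.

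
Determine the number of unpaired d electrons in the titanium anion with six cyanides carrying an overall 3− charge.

Summing ligand charges against the −3 overall charge gives an oxidation state of +3 for titanium.
Ti sits in group 4, so the d-electron count is 4 − 3 = 1.
In an octahedral field the d¹ configuration is t₂g¹e_g⁰ (only one arrangement possible), giving 1 unpaired electron.

1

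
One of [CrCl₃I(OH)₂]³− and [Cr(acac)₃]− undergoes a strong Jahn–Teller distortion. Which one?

[Cr(acac)₃]−

[CrCl₃I(OH)₂]³−: Ligand charges: each chloride is −1; each iodide is −1; each hydroxide is −1. With an overall charge of −3 the chromium centre must be in the +3 oxidation state. Cr sits in group 6, so the d-electron count is 6 − 3 = 3. The d³ configuration leaves the e_g set evenly filled (or empty) — no strong Jahn–Teller driving force.
[Cr(acac)₃]−: Each acetylacetonate is −1; balancing the −1 overall charge requires Cr(II). Group 6 minus oxidation state 2 gives a d⁴ configuration. Acetylacetonate is a weak-field ligand for a first-row metal, so the complex is high-spin. The t₂g³e_g¹ (high-spin) configuration has an unevenly filled e_g set; the Jahn–Teller theorem predicts a tetragonal distortion (typically axial elongation) to lift the degeneracy.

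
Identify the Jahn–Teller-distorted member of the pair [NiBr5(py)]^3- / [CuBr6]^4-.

[NiBr5(py)]^3-: Summing ligand charges against the −3 overall charge gives an oxidation state of +2 for nickel. Group 10 minus oxidation state 2 gives a d⁸ configuration. The d⁸ configuration leaves the e_g set evenly filled (or empty) — no strong Jahn–Teller driving force.
[CuBr6]^4-: Ligand charges: each bromide is −1. With an overall charge of −4 the copper centre must be in the +2 oxidation state. Group 11 minus oxidation state 2 gives a d⁹ configuration. The t₂g⁶e_g³ configuration has an unevenly filled e_g set; the Jahn–Teller theorem predicts a tetragonal distortion (typically axial elongation) to lift the degeneracy.

[CuBr6]^4-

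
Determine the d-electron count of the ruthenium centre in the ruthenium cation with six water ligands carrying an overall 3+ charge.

Ligand charges: water is neutral. With an overall charge of +3 the ruthenium centre must be in the +3 oxidation state.
Group 8 minus oxidation state 3 gives a d⁵ configuration.

d5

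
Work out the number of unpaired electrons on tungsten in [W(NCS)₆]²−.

2 unpaired electrons

Summing ligand charges against the −2 overall charge gives an oxidation state of +4 for tungsten.
Group 6 minus oxidation state 4 gives a d² configuration.
In an octahedral field the d² configuration is t₂g²e_g⁰ (only one arrangement possible), giving 2 unpaired electrons.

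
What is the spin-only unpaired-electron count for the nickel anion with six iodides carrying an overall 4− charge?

2 unpaired electrons

Each iodide is −1; balancing the −4 overall charge requires Ni(II).
Group 10 minus oxidation state 2 gives a d⁸ configuration.
In an octahedral field the d⁸ configuration is t₂g⁶e_g² (only one arrangement possible), giving 2 unpaired electrons.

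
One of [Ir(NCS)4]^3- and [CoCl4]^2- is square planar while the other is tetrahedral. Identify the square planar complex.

[Ir(NCS)4]^3-

For [Ir(NCS)4]^3-: Ligand charges: each isothiocyanate is −1. With an overall charge of −3 the iridium centre must be in the +1 oxidation state. Iridium is a group-9 element; Ir(I) is therefore d⁸. A 5d d⁸ ion has a large crystal-field splitting; square planar leaves the high-energy d_{x²−y²} orbital empty and maximises CFSE. → square planar.
For [CoCl4]^2-: Each chloride is −1; balancing the −2 overall charge requires Co(II). Group 9 minus oxidation state 2 gives a d⁷ configuration. For a high-spin 3d d⁷ ion with weak-field ligands the small Δₜ gives little square-planar CFSE advantage, so four ligands adopt the sterically favoured tetrahedral geometry. → tetrahedral.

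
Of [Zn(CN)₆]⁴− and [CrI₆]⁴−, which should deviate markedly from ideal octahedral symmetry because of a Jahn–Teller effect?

[CrI₆]⁴−

[Zn(CN)₆]⁴−: Each cyanide is −1; balancing the −4 overall charge requires Zn(II). Zn sits in group 12, so the d-electron count is 12 − 2 = 10. The d¹⁰ configuration leaves the e_g set evenly filled (or empty) — no strong Jahn–Teller driving force.
[CrI₆]⁴−: Ligand charges: each iodide is −1. With an overall charge of −4 the chromium centre must be in the +2 oxidation state. Cr sits in group 6, so the d-electron count is 6 − 2 = 4. Iodide is a weak-field ligand for a first-row metal, so the complex is high-spin. The t₂g³e_g¹ (high-spin) configuration has an unevenly filled e_g set; the Jahn–Teller theorem predicts a tetragonal distortion (typically axial elongation) to lift the degeneracy.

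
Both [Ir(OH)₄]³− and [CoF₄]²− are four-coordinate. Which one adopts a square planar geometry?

[Ir(OH)₄]³−

For [Ir(OH)₄]³−: Summing ligand charges against the −3 overall charge gives an oxidation state of +1 for iridium. Ir sits in group 9, so the d-electron count is 9 − 1 = 8. A 5d d⁸ ion has a large crystal-field splitting; square planar leaves the high-energy d_{x²−y²} orbital empty and maximises CFSE. → square planar.
For [CoF₄]²−: Each fluoride is −1; balancing the −2 overall charge requires Co(II). Co sits in group 9, so the d-electron count is 9 − 2 = 7. For a high-spin 3d d⁷ ion with weak-field ligands the small Δₜ gives little square-planar CFSE advantage, so four ligands adopt the sterically favoured tetrahedral geometry. → tetrahedral.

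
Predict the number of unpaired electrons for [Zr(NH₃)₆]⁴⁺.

Ammonia is neutral; balancing the +4 overall charge requires Zr(IV).
Zirconium is a group-4 element; Zr(IV) is therefore d⁰.
In an octahedral field the d⁰ configuration is t₂g⁰e_g⁰, giving 0 unpaired electrons.

0 unpaired electrons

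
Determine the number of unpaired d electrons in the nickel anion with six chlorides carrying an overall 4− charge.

2

Ligand charges: each chloride is −1. With an overall charge of −4 the nickel centre must be in the +2 oxidation state.
Ni sits in group 10, so the d-electron count is 10 − 2 = 8.
In an octahedral field the d⁸ configuration is t₂g⁶e_g² (only one arrangement possible), giving 2 unpaired electrons.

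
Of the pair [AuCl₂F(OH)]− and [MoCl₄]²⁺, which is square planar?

For [AuCl₂F(OH)]−: Summing ligand charges against the −1 overall charge gives an oxidation state of +3 for gold. Au sits in group 11, so the d-electron count is 11 − 3 = 8. A 5d d⁸ ion has a large crystal-field splitting; square planar leaves the high-energy d_{x²−y²} orbital empty and maximises CFSE. → square planar.
For [MoCl₄]²⁺: Ligand charges: each chloride is −1. With an overall charge of +2 the molybdenum centre must be in the +6 oxidation state. Mo sits in group 6, so the d-electron count is 6 − 6 = 0. A d⁰ ion has no crystal-field stabilisation preference between square planar and tetrahedral, so four ligands adopt the sterically favoured tetrahedral geometry. → tetrahedral.

[AuCl₂F(OH)]−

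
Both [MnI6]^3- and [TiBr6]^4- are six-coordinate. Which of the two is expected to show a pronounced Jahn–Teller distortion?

[MnI6]^3-: Each iodide is −1; balancing the −3 overall charge requires Mn(III). Mn sits in group 7, so the d-electron count is 7 − 3 = 4. Iodide is a weak-field ligand for a first-row metal, so the complex is high-spin. The t₂g³e_g¹ (high-spin) configuration has an unevenly filled e_g set; the Jahn–Teller theorem predicts a tetragonal distortion (typically axial elongation) to lift the degeneracy.
[TiBr6]^4-: Each bromide is −1; balancing the −4 overall charge requires Ti(II). Group 4 minus oxidation state 2 gives a d² configuration. The d² configuration leaves the e_g set evenly filled (or empty) — no strong Jahn–Teller driving force.

[MnI6]^3-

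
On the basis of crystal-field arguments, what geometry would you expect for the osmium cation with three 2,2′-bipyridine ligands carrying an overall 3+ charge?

2,2′-bipyridine is neutral; balancing the +3 overall charge requires Os(III).
Os sits in group 8, so the d-electron count is 8 − 3 = 5.
Counting donor atoms: 3×2,2′-bipyridine (bidentate) → 6 donors. Coordination number = 6.
Six donors around a single metal centre give an octahedral coordination sphere.

octahedral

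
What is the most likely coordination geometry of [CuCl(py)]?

Ligand charges: each chloride is −1; pyridine is neutral. With an overall charge of 0 the copper centre must be in the +1 oxidation state.
Group 11 minus oxidation state 1 gives a d¹⁰ configuration.
With 2 monodentate ligands the coordination number is 2.
A d¹⁰ ion with only two ligands adopts a linear arrangement (sp hybridisation; no CFSE preference).

linear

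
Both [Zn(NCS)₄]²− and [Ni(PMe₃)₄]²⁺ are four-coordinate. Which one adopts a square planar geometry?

[Ni(PMe₃)₄]²⁺

For [Zn(NCS)₄]²−: Summing ligand charges against the −2 overall charge gives an oxidation state of +2 for zinc. Zn sits in group 12, so the d-electron count is 12 − 2 = 10. A d¹⁰ ion has no crystal-field stabilisation preference between square planar and tetrahedral, so four ligands adopt the sterically favoured tetrahedral geometry. → tetrahedral.
For [Ni(PMe₃)₄]²⁺: Summing ligand charges against the +2 overall charge gives an oxidation state of +2 for nickel. Nickel is a group-10 element; Ni(II) is therefore d⁸. Trimethylphosphine is a strong-field ligand (high in the spectrochemical series). A 3d d⁸ ion with strong-field ligands gains enough CFSE to favour square planar over tetrahedral. → square planar.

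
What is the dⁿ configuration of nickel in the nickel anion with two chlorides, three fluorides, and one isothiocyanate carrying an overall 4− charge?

Ligand charges: each chloride is −1; each fluoride is −1; each isothiocyanate is −1. With an overall charge of −4 the nickel centre must be in the +2 oxidation state.
Nickel is a group-10 element; Ni(II) is therefore d⁸.

d8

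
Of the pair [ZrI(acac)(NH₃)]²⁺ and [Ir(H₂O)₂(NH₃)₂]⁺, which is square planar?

[Ir(H₂O)₂(NH₃)₂]⁺

For [ZrI(acac)(NH₃)]²⁺: Each iodide is −1; each acetylacetonate is −1; ammonia is neutral; balancing the +2 overall charge requires Zr(IV). Zr sits in group 4, so the d-electron count is 4 − 4 = 0. A d⁰ ion has no crystal-field stabilisation preference between square planar and tetrahedral, so four ligands adopt the sterically favoured tetrahedral geometry. → tetrahedral.
For [Ir(H₂O)₂(NH₃)₂]⁺: Summing ligand charges against the +1 overall charge gives an oxidation state of +1 for iridium. Ir sits in group 9, so the d-electron count is 9 − 1 = 8. A 5d d⁸ ion has a large crystal-field splitting; square planar leaves the high-energy d_{x²−y²} orbital empty and maximises CFSE. → square planar.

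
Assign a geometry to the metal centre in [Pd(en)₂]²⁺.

Summing ligand charges against the +2 overall charge gives an oxidation state of +2 for palladium.
Palladium is a group-10 element; Pd(II) is therefore d⁸.
Counting donor atoms: 2×ethylenediamine (bidentate) → 4 donors. Coordination number = 4.
A 4d d⁸ ion has a large crystal-field splitting; square planar leaves the high-energy d_{x²−y²} orbital empty and maximises CFSE.

square planar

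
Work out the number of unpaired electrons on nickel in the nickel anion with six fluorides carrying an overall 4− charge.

2

Summing ligand charges against the −4 overall charge gives an oxidation state of +2 for nickel.
Ni sits in group 10, so the d-electron count is 10 − 2 = 8.
In an octahedral field the d⁸ configuration is t₂g⁶e_g² (only one arrangement possible), giving 2 unpaired electrons.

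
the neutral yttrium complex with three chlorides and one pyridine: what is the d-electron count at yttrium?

Summing ligand charges against the 0 overall charge gives an oxidation state of +3 for yttrium.
Y sits in group 3, so the d-electron count is 3 − 3 = 0.

d0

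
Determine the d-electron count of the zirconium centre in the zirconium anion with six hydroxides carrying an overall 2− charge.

d0

Summing ligand charges against the −2 overall charge gives an oxidation state of +4 for zirconium.
Zirconium is a group-4 element; Zr(IV) is therefore d⁰.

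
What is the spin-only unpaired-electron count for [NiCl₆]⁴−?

Ligand charges: each chloride is −1. With an overall charge of −4 the nickel centre must be in the +2 oxidation state.
Nickel is a group-10 element; Ni(II) is therefore d⁸.
In an octahedral field the d⁸ configuration is t₂g⁶e_g² (only one arrangement possible), giving 2 unpaired electrons.

2 unpaired electrons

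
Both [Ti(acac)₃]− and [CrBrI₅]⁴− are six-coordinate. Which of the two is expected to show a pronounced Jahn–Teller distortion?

[CrBrI₅]⁴−

[Ti(acac)₃]−: Summing ligand charges against the −1 overall charge gives an oxidation state of +2 for titanium. Ti sits in group 4, so the d-electron count is 4 − 2 = 2. The d² configuration leaves the e_g set evenly filled (or empty) — no strong Jahn–Teller driving force.
[CrBrI₅]⁴−: Summing ligand charges against the −4 overall charge gives an oxidation state of +2 for chromium. Group 6 minus oxidation state 2 gives a d⁴ configuration. Bromide and iodide are weak-field ligands for a first-row metal, so the complex is high-spin. The t₂g³e_g¹ (high-spin) configuration has an unevenly filled e_g set; the Jahn–Teller theorem predicts a tetragonal distortion (typically axial elongation) to lift the degeneracy.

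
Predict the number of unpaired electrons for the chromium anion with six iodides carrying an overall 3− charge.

3

Summing ligand charges against the −3 overall charge gives an oxidation state of +3 for chromium.
Group 6 minus oxidation state 3 gives a d³ configuration.
In an octahedral field the d³ configuration is t₂g³e_g⁰ (only one arrangement possible), giving 3 unpaired electrons.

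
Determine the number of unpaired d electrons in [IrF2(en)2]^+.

Ligand charges: each fluoride is −1; ethylenediamine is neutral. With an overall charge of +1 the iridium centre must be in the +3 oxidation state.
Group 9 minus oxidation state 3 gives a d⁶ configuration.
Counting donor atoms: 2×fluoride (monodentate) → 2 donors; 2×ethylenediamine (bidentate) → 4 donors. Coordination number = 6.
The spin state decides the count: a 5d ion has a large Δₒ and is invariably low-spin.
An octahedral low-spin d⁶ ion is t₂g⁶e_g⁰, giving 0 unpaired electrons.

0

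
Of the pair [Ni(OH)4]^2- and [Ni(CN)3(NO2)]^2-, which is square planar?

[Ni(CN)3(NO2)]^2-

For [Ni(OH)4]^2-: Ligand charges: each hydroxide is −1. With an overall charge of −2 the nickel centre must be in the +2 oxidation state. Nickel is a group-10 element; Ni(II) is therefore d⁸. Hydroxide is a weak-field ligand. With weak-field ligands the CFSE gain from square planar is small, so a 3d d⁸ ion takes the sterically preferred tetrahedral geometry. → tetrahedral.
For [Ni(CN)3(NO2)]^2-: Ligand charges: each cyanide is −1; each nitro (N-bound nitrite) is −1. With an overall charge of −2 the nickel centre must be in the +2 oxidation state. Group 10 minus oxidation state 2 gives a d⁸ configuration. Cyanide and nitro (N-bound nitrite) are strong-field ligands (high in the spectrochemical series). A 3d d⁸ ion with strong-field ligands gains enough CFSE to favour square planar over tetrahedral. → square planar.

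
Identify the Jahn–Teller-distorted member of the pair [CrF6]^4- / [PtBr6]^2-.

[CrF6]^4-

[CrF6]^4-: Ligand charges: each fluoride is −1. With an overall charge of −4 the chromium centre must be in the +2 oxidation state. Group 6 minus oxidation state 2 gives a d⁴ configuration. Fluoride is a weak-field ligand for a first-row metal, so the complex is high-spin. The t₂g³e_g¹ (high-spin) configuration has an unevenly filled e_g set; the Jahn–Teller theorem predicts a tetragonal distortion (typically axial elongation) to lift the degeneracy.
[PtBr6]^2-: Ligand charges: each bromide is −1. With an overall charge of −2 the platinum centre must be in the +4 oxidation state. Group 10 minus oxidation state 4 gives a d⁶ configuration. A 5d ion has a large Δₒ and is invariably low-spin. The d⁶ configuration leaves the e_g set evenly filled (or empty) — no strong Jahn–Teller driving force.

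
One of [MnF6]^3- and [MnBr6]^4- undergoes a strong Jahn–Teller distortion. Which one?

[MnF6]^3-

[MnF6]^3-: Ligand charges: each fluoride is −1. With an overall charge of −3 the manganese centre must be in the +3 oxidation state. Mn sits in group 7, so the d-electron count is 7 − 3 = 4. Fluoride is a weak-field ligand for a first-row metal, so the complex is high-spin. The t₂g³e_g¹ (high-spin) configuration has an unevenly filled e_g set; the Jahn–Teller theorem predicts a tetragonal distortion (typically axial elongation) to lift the degeneracy.
[MnBr6]^4-: Ligand charges: each bromide is −1. With an overall charge of −4 the manganese centre must be in the +2 oxidation state. Group 7 minus oxidation state 2 gives a d⁵ configuration. Bromide is a weak-field ligand for a first-row metal, so the complex is high-spin. The d⁵ configuration leaves the e_g set evenly filled (or empty) — no strong Jahn–Teller driving force.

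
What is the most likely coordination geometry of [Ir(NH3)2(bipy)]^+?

square planar

Summing ligand charges against the +1 overall charge gives an oxidation state of +1 for iridium.
Group 9 minus oxidation state 1 gives a d⁸ configuration.
Counting donor atoms: 2×ammonia (monodentate) → 2 donors; 1×2,2′-bipyridine (bidentate) → 2 donors. Coordination number = 4.
A 5d d⁸ ion has a large crystal-field splitting; square planar leaves the high-energy d_{x²−y²} orbital empty and maximises CFSE.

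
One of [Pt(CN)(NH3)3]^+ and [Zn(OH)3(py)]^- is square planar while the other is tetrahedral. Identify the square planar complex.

[Pt(CN)(NH3)3]^+

For [Pt(CN)(NH3)3]^+: Summing ligand charges against the +1 overall charge gives an oxidation state of +2 for platinum. Pt sits in group 10, so the d-electron count is 10 − 2 = 8. A 5d d⁸ ion has a large crystal-field splitting; square planar leaves the high-energy d_{x²−y²} orbital empty and maximises CFSE. → square planar.
For [Zn(OH)3(py)]^-: Summing ligand charges against the −1 overall charge gives an oxidation state of +2 for zinc. Zn sits in group 12, so the d-electron count is 12 − 2 = 10. A d¹⁰ ion has no crystal-field stabilisation preference between square planar and tetrahedral, so four ligands adopt the sterically favoured tetrahedral geometry. → tetrahedral.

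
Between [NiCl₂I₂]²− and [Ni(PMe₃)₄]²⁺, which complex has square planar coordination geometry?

For [NiCl₂I₂]²−: Ligand charges: each chloride is −1; each iodide is −1. With an overall charge of −2 the nickel centre must be in the +2 oxidation state. Group 10 minus oxidation state 2 gives a d⁸ configuration. Chloride and iodide are weak-field ligands. With weak-field ligands the CFSE gain from square planar is small, so a 3d d⁸ ion takes the sterically preferred tetrahedral geometry. → tetrahedral.
For [Ni(PMe₃)₄]²⁺: Summing ligand charges against the +2 overall charge gives an oxidation state of +2 for nickel. Nickel is a group-10 element; Ni(II) is therefore d⁸. Trimethylphosphine is a strong-field ligand (high in the spectrochemical series). A 3d d⁸ ion with strong-field ligands gains enough CFSE to favour square planar over tetrahedral. → square planar.

[Ni(PMe₃)₄]²⁺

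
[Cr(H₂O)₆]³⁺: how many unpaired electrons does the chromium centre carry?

3 unpaired electrons

Water is neutral; balancing the +3 overall charge requires Cr(III).
Cr sits in group 6, so the d-electron count is 6 − 3 = 3.
In an octahedral field the d³ configuration is t₂g³e_g⁰ (only one arrangement possible), giving 3 unpaired electrons.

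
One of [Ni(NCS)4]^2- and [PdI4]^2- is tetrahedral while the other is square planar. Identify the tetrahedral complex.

[Ni(NCS)4]^2-

For [Ni(NCS)4]^2-: Summing ligand charges against the −2 overall charge gives an oxidation state of +2 for nickel. Group 10 minus oxidation state 2 gives a d⁸ configuration. Isothiocyanate is a weak-field ligand. With weak-field ligands the CFSE gain from square planar is small, so a 3d d⁸ ion takes the sterically preferred tetrahedral geometry. → tetrahedral.
For [PdI4]^2-: Summing ligand charges against the −2 overall charge gives an oxidation state of +2 for palladium. Pd sits in group 10, so the d-electron count is 10 − 2 = 8. A 4d d⁸ ion has a large crystal-field splitting; square planar leaves the high-energy d_{x²−y²} orbital empty and maximises CFSE. → square planar.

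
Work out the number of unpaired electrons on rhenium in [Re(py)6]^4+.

Ligand charges: pyridine is neutral. With an overall charge of +4 the rhenium centre must be in the +4 oxidation state.
Group 7 minus oxidation state 4 gives a d³ configuration.
In an octahedral field the d³ configuration is t₂g³e_g⁰ (only one arrangement possible), giving 3 unpaired electrons.

3 unpaired electrons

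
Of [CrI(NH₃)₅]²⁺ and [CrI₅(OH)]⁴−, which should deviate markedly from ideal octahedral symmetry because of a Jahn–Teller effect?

[CrI(NH₃)₅]²⁺: Ligand charges: each iodide is −1; ammonia is neutral. With an overall charge of +2 the chromium centre must be in the +3 oxidation state. Chromium is a group-6 element; Cr(III) is therefore d³. The d³ configuration leaves the e_g set evenly filled (or empty) — no strong Jahn–Teller driving force.
[CrI₅(OH)]⁴−: Ligand charges: each iodide is −1; each hydroxide is −1. With an overall charge of −4 the chromium centre must be in the +2 oxidation state. Group 6 minus oxidation state 2 gives a d⁴ configuration. Hydroxide and iodide are weak-field ligands for a first-row metal, so the complex is high-spin. The t₂g³e_g¹ (high-spin) configuration has an unevenly filled e_g set; the Jahn–Teller theorem predicts a tetragonal distortion (typically axial elongation) to lift the degeneracy.

[CrI₅(OH)]⁴−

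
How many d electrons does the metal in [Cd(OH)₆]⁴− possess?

d10

Summing ligand charges against the −4 overall charge gives an oxidation state of +2 for cadmium.
Cd sits in group 12, so the d-electron count is 12 − 2 = 10.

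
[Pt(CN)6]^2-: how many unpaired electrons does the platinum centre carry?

Each cyanide is −1; balancing the −2 overall charge requires Pt(IV).
Pt sits in group 10, so the d-electron count is 10 − 4 = 6.
The spin state decides the count: a 5d ion has a large Δₒ and is invariably low-spin.
An octahedral low-spin d⁶ ion is t₂g⁶e_g⁰, giving 0 unpaired electrons.

0 unpaired electrons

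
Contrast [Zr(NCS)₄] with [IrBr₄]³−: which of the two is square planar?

[IrBr₄]³−

For [Zr(NCS)₄]: Summing ligand charges against the 0 overall charge gives an oxidation state of +4 for zirconium. Zirconium is a group-4 element; Zr(IV) is therefore d⁰. A d⁰ ion has no crystal-field stabilisation preference between square planar and tetrahedral, so four ligands adopt the sterically favoured tetrahedral geometry. → tetrahedral.
For [IrBr₄]³−: Summing ligand charges against the −3 overall charge gives an oxidation state of +1 for iridium. Iridium is a group-9 element; Ir(I) is therefore d⁸. A 5d d⁸ ion has a large crystal-field splitting; square planar leaves the high-energy d_{x²−y²} orbital empty and maximises CFSE. → square planar.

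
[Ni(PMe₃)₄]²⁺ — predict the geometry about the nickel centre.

square planar

Summing ligand charges against the +2 overall charge gives an oxidation state of +2 for nickel.
Nickel is a group-10 element; Ni(II) is therefore d⁸.
Coordination number: 4.
Trimethylphosphine is a strong-field ligand (high in the spectrochemical series).
A 3d d⁸ ion with strong-field ligands gains enough CFSE to favour square planar over tetrahedral.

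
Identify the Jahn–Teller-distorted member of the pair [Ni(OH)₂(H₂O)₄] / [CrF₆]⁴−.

[CrF₆]⁴−

[Ni(OH)₂(H₂O)₄]: Summing ligand charges against the 0 overall charge gives an oxidation state of +2 for nickel. Ni sits in group 10, so the d-electron count is 10 − 2 = 8. The d⁸ configuration leaves the e_g set evenly filled (or empty) — no strong Jahn–Teller driving force.
[CrF₆]⁴−: Summing ligand charges against the −4 overall charge gives an oxidation state of +2 for chromium. Chromium is a group-6 element; Cr(II) is therefore d⁴. Fluoride is a weak-field ligand for a first-row metal, so the complex is high-spin. The t₂g³e_g¹ (high-spin) configuration has an unevenly filled e_g set; the Jahn–Teller theorem predicts a tetragonal distortion (typically axial elongation) to lift the degeneracy.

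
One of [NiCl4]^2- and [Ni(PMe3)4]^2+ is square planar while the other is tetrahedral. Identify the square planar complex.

[Ni(PMe3)4]^2+

For [NiCl4]^2-: Each chloride is −1; balancing the −2 overall charge requires Ni(II). Nickel is a group-10 element; Ni(II) is therefore d⁸. Chloride is a weak-field ligand. With weak-field ligands the CFSE gain from square planar is small, so a 3d d⁸ ion takes the sterically preferred tetrahedral geometry. → tetrahedral.
For [Ni(PMe3)4]^2+: Ligand charges: trimethylphosphine is neutral. With an overall charge of +2 the nickel centre must be in the +2 oxidation state. Group 10 minus oxidation state 2 gives a d⁸ configuration. Trimethylphosphine is a strong-field ligand (high in the spectrochemical series). A 3d d⁸ ion with strong-field ligands gains enough CFSE to favour square planar over tetrahedral. → square planar.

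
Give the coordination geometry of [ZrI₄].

tetrahedral

Each iodide is −1; balancing the 0 overall charge requires Zr(IV).
Zr sits in group 4, so the d-electron count is 4 − 4 = 0.
With 4 monodentate ligands the coordination number is 4.
A d⁰ ion has no crystal-field stabilisation preference between square planar and tetrahedral, so four ligands adopt the sterically favoured tetrahedral geometry.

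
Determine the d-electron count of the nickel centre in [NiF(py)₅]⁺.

d⁸

Each fluoride is −1; pyridine is neutral; balancing the +1 overall charge requires Ni(II).
Ni sits in group 10, so the d-electron count is 10 − 2 = 8.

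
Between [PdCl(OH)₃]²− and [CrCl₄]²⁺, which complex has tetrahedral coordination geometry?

[CrCl₄]²⁺

For [PdCl(OH)₃]²−: Each chloride is −1; each hydroxide is −1; balancing the −2 overall charge requires Pd(II). Group 10 minus oxidation state 2 gives a d⁸ configuration. A 4d d⁸ ion has a large crystal-field splitting; square planar leaves the high-energy d_{x²−y²} orbital empty and maximises CFSE. → square planar.
For [CrCl₄]²⁺: Ligand charges: each chloride is −1. With an overall charge of +2 the chromium centre must be in the +6 oxidation state. Chromium is a group-6 element; Cr(VI) is therefore d⁰. A d⁰ ion has no crystal-field stabilisation preference between square planar and tetrahedral, so four ligands adopt the sterically favoured tetrahedral geometry. → tetrahedral.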